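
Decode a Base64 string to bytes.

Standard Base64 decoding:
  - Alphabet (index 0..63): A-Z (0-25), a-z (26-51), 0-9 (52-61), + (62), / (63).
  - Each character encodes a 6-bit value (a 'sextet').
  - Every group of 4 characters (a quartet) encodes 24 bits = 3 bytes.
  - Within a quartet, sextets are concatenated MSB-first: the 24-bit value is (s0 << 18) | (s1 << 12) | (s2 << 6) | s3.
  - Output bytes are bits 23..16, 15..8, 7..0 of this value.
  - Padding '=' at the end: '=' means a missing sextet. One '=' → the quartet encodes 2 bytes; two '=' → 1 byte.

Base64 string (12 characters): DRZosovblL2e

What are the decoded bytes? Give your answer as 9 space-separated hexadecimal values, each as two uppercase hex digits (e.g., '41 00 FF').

After char 0 ('D'=3): chars_in_quartet=1 acc=0x3 bytes_emitted=0
After char 1 ('R'=17): chars_in_quartet=2 acc=0xD1 bytes_emitted=0
After char 2 ('Z'=25): chars_in_quartet=3 acc=0x3459 bytes_emitted=0
After char 3 ('o'=40): chars_in_quartet=4 acc=0xD1668 -> emit 0D 16 68, reset; bytes_emitted=3
After char 4 ('s'=44): chars_in_quartet=1 acc=0x2C bytes_emitted=3
After char 5 ('o'=40): chars_in_quartet=2 acc=0xB28 bytes_emitted=3
After char 6 ('v'=47): chars_in_quartet=3 acc=0x2CA2F bytes_emitted=3
After char 7 ('b'=27): chars_in_quartet=4 acc=0xB28BDB -> emit B2 8B DB, reset; bytes_emitted=6
After char 8 ('l'=37): chars_in_quartet=1 acc=0x25 bytes_emitted=6
After char 9 ('L'=11): chars_in_quartet=2 acc=0x94B bytes_emitted=6
After char 10 ('2'=54): chars_in_quartet=3 acc=0x252F6 bytes_emitted=6
After char 11 ('e'=30): chars_in_quartet=4 acc=0x94BD9E -> emit 94 BD 9E, reset; bytes_emitted=9

Answer: 0D 16 68 B2 8B DB 94 BD 9E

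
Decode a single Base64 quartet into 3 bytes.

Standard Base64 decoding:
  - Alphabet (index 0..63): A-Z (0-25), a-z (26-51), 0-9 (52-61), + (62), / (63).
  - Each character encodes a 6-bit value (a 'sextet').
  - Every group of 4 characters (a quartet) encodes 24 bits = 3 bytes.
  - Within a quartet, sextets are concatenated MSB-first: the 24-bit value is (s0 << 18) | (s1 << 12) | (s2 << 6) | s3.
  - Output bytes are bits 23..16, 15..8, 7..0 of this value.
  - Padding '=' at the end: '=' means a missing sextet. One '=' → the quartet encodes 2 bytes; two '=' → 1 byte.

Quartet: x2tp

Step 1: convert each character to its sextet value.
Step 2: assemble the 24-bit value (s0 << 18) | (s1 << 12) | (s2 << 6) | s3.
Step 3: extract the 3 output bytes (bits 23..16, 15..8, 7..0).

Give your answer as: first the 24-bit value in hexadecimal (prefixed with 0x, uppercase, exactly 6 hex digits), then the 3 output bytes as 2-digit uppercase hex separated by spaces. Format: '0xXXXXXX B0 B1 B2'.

Answer: 0xC76B69 C7 6B 69

Derivation:
Sextets: x=49, 2=54, t=45, p=41
24-bit: (49<<18) | (54<<12) | (45<<6) | 41
      = 0xC40000 | 0x036000 | 0x000B40 | 0x000029
      = 0xC76B69
Bytes: (v>>16)&0xFF=C7, (v>>8)&0xFF=6B, v&0xFF=69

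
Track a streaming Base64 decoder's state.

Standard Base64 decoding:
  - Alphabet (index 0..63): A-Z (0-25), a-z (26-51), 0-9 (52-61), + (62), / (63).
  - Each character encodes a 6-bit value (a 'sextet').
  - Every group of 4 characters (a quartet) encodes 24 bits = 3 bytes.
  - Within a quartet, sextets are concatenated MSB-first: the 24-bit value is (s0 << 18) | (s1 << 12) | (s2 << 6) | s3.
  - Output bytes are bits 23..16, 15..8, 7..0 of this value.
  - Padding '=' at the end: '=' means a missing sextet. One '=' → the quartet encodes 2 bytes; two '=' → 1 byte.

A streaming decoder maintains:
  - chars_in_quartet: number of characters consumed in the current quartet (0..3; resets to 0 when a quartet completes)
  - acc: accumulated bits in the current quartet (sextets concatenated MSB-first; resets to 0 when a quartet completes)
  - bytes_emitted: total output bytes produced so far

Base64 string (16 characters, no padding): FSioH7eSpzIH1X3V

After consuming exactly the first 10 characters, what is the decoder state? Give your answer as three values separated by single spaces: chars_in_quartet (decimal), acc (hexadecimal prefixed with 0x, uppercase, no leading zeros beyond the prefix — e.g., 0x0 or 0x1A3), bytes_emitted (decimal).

Answer: 2 0xA73 6

Derivation:
After char 0 ('F'=5): chars_in_quartet=1 acc=0x5 bytes_emitted=0
After char 1 ('S'=18): chars_in_quartet=2 acc=0x152 bytes_emitted=0
After char 2 ('i'=34): chars_in_quartet=3 acc=0x54A2 bytes_emitted=0
After char 3 ('o'=40): chars_in_quartet=4 acc=0x1528A8 -> emit 15 28 A8, reset; bytes_emitted=3
After char 4 ('H'=7): chars_in_quartet=1 acc=0x7 bytes_emitted=3
After char 5 ('7'=59): chars_in_quartet=2 acc=0x1FB bytes_emitted=3
After char 6 ('e'=30): chars_in_quartet=3 acc=0x7EDE bytes_emitted=3
After char 7 ('S'=18): chars_in_quartet=4 acc=0x1FB792 -> emit 1F B7 92, reset; bytes_emitted=6
After char 8 ('p'=41): chars_in_quartet=1 acc=0x29 bytes_emitted=6
After char 9 ('z'=51): chars_in_quartet=2 acc=0xA73 bytes_emitted=6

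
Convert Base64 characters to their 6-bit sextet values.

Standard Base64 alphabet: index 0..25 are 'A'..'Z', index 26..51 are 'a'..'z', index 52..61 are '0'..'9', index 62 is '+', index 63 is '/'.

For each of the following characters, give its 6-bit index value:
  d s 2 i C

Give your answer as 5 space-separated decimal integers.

'd': a..z range, 26 + ord('d') − ord('a') = 29
's': a..z range, 26 + ord('s') − ord('a') = 44
'2': 0..9 range, 52 + ord('2') − ord('0') = 54
'i': a..z range, 26 + ord('i') − ord('a') = 34
'C': A..Z range, ord('C') − ord('A') = 2

Answer: 29 44 54 34 2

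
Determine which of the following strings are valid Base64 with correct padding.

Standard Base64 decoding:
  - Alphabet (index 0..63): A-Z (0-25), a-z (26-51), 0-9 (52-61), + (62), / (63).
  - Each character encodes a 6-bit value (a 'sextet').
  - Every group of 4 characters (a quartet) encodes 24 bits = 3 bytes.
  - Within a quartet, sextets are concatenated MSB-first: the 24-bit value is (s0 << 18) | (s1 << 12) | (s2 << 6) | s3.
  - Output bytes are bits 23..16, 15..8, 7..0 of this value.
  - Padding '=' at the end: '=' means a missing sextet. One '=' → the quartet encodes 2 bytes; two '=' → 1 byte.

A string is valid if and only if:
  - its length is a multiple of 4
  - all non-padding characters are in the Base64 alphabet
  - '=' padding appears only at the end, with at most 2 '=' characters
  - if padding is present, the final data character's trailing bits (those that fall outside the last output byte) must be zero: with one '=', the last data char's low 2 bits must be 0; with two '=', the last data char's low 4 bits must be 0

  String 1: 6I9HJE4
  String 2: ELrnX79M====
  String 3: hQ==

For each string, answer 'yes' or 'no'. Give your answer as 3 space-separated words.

Answer: no no yes

Derivation:
String 1: '6I9HJE4' → invalid (len=7 not mult of 4)
String 2: 'ELrnX79M====' → invalid (4 pad chars (max 2))
String 3: 'hQ==' → valid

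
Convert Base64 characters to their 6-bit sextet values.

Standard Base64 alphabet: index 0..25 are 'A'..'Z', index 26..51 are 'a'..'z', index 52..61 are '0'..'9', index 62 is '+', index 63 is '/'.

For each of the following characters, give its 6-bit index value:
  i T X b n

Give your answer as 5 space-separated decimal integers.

'i': a..z range, 26 + ord('i') − ord('a') = 34
'T': A..Z range, ord('T') − ord('A') = 19
'X': A..Z range, ord('X') − ord('A') = 23
'b': a..z range, 26 + ord('b') − ord('a') = 27
'n': a..z range, 26 + ord('n') − ord('a') = 39

Answer: 34 19 23 27 39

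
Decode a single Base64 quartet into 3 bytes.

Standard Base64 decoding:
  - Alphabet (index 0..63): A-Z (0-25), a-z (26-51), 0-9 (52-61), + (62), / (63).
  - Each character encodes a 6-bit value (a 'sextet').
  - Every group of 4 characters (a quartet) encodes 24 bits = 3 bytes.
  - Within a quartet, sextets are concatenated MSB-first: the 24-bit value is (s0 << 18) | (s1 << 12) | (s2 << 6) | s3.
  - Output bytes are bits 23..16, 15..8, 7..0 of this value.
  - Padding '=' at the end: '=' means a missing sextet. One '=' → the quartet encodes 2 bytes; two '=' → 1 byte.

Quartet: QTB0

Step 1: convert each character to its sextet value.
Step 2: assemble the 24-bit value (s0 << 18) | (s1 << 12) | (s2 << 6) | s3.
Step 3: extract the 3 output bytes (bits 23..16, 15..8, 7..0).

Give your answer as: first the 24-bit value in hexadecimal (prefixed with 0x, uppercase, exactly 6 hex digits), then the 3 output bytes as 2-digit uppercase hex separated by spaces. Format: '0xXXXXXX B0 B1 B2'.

Answer: 0x413074 41 30 74

Derivation:
Sextets: Q=16, T=19, B=1, 0=52
24-bit: (16<<18) | (19<<12) | (1<<6) | 52
      = 0x400000 | 0x013000 | 0x000040 | 0x000034
      = 0x413074
Bytes: (v>>16)&0xFF=41, (v>>8)&0xFF=30, v&0xFF=74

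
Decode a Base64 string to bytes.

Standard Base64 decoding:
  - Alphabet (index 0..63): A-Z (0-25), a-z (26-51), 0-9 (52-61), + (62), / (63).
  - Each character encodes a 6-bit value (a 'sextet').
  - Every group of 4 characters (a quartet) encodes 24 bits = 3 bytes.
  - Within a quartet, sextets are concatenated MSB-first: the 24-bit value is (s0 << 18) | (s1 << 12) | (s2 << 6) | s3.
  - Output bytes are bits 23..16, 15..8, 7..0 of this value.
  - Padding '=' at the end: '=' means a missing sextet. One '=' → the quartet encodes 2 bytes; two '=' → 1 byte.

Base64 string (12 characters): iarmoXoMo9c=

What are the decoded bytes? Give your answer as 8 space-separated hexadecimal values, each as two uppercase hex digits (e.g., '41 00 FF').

After char 0 ('i'=34): chars_in_quartet=1 acc=0x22 bytes_emitted=0
After char 1 ('a'=26): chars_in_quartet=2 acc=0x89A bytes_emitted=0
After char 2 ('r'=43): chars_in_quartet=3 acc=0x226AB bytes_emitted=0
After char 3 ('m'=38): chars_in_quartet=4 acc=0x89AAE6 -> emit 89 AA E6, reset; bytes_emitted=3
After char 4 ('o'=40): chars_in_quartet=1 acc=0x28 bytes_emitted=3
After char 5 ('X'=23): chars_in_quartet=2 acc=0xA17 bytes_emitted=3
After char 6 ('o'=40): chars_in_quartet=3 acc=0x285E8 bytes_emitted=3
After char 7 ('M'=12): chars_in_quartet=4 acc=0xA17A0C -> emit A1 7A 0C, reset; bytes_emitted=6
After char 8 ('o'=40): chars_in_quartet=1 acc=0x28 bytes_emitted=6
After char 9 ('9'=61): chars_in_quartet=2 acc=0xA3D bytes_emitted=6
After char 10 ('c'=28): chars_in_quartet=3 acc=0x28F5C bytes_emitted=6
Padding '=': partial quartet acc=0x28F5C -> emit A3 D7; bytes_emitted=8

Answer: 89 AA E6 A1 7A 0C A3 D7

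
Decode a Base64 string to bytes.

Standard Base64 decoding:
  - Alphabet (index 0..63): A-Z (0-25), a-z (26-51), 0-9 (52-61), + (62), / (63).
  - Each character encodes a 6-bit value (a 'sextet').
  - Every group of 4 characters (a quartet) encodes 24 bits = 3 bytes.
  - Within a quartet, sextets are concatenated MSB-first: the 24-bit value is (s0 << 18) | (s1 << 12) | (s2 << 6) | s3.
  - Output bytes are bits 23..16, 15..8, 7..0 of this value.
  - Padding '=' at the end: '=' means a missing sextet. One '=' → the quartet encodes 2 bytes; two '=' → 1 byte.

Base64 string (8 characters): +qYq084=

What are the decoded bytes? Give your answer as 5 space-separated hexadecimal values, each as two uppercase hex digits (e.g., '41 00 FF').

Answer: FA A6 2A D3 CE

Derivation:
After char 0 ('+'=62): chars_in_quartet=1 acc=0x3E bytes_emitted=0
After char 1 ('q'=42): chars_in_quartet=2 acc=0xFAA bytes_emitted=0
After char 2 ('Y'=24): chars_in_quartet=3 acc=0x3EA98 bytes_emitted=0
After char 3 ('q'=42): chars_in_quartet=4 acc=0xFAA62A -> emit FA A6 2A, reset; bytes_emitted=3
After char 4 ('0'=52): chars_in_quartet=1 acc=0x34 bytes_emitted=3
After char 5 ('8'=60): chars_in_quartet=2 acc=0xD3C bytes_emitted=3
After char 6 ('4'=56): chars_in_quartet=3 acc=0x34F38 bytes_emitted=3
Padding '=': partial quartet acc=0x34F38 -> emit D3 CE; bytes_emitted=5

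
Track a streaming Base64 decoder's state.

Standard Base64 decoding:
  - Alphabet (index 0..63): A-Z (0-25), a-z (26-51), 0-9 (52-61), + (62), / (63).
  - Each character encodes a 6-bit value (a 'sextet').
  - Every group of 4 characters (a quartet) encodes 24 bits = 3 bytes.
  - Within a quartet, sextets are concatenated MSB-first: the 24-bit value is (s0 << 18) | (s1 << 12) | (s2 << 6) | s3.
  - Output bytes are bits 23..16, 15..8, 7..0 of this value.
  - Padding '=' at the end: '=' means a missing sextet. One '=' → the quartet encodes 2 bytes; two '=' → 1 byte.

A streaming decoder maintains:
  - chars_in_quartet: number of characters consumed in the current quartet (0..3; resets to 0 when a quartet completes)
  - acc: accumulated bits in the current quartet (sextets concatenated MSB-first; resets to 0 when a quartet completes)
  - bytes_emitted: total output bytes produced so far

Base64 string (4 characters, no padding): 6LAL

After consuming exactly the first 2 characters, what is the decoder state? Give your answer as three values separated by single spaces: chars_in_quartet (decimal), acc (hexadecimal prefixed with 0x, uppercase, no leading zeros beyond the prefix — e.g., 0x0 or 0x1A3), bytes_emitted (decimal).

After char 0 ('6'=58): chars_in_quartet=1 acc=0x3A bytes_emitted=0
After char 1 ('L'=11): chars_in_quartet=2 acc=0xE8B bytes_emitted=0

Answer: 2 0xE8B 0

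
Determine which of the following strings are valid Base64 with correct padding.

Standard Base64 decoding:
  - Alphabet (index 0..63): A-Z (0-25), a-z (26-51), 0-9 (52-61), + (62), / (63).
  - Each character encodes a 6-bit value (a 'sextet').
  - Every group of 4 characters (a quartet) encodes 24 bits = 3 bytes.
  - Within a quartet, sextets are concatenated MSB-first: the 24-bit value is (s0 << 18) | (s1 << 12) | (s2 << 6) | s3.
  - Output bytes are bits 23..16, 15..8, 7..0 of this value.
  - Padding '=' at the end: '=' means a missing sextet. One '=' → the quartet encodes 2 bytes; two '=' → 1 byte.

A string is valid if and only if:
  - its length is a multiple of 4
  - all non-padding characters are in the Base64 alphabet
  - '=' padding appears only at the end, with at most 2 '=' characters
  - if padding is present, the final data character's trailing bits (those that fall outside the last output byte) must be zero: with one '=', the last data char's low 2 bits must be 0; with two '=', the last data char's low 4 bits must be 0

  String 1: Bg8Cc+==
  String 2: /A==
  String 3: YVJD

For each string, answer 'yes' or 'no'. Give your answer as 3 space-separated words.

Answer: no yes yes

Derivation:
String 1: 'Bg8Cc+==' → invalid (bad trailing bits)
String 2: '/A==' → valid
String 3: 'YVJD' → valid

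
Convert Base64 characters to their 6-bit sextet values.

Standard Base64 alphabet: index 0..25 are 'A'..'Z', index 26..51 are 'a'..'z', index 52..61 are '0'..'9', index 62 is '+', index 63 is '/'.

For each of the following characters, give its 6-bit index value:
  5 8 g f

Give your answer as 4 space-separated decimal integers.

'5': 0..9 range, 52 + ord('5') − ord('0') = 57
'8': 0..9 range, 52 + ord('8') − ord('0') = 60
'g': a..z range, 26 + ord('g') − ord('a') = 32
'f': a..z range, 26 + ord('f') − ord('a') = 31

Answer: 57 60 32 31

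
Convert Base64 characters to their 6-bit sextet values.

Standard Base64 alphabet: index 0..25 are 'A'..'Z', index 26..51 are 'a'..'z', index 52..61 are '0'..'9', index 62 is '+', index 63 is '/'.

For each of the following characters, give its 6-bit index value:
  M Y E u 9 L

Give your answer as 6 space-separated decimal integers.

'M': A..Z range, ord('M') − ord('A') = 12
'Y': A..Z range, ord('Y') − ord('A') = 24
'E': A..Z range, ord('E') − ord('A') = 4
'u': a..z range, 26 + ord('u') − ord('a') = 46
'9': 0..9 range, 52 + ord('9') − ord('0') = 61
'L': A..Z range, ord('L') − ord('A') = 11

Answer: 12 24 4 46 61 11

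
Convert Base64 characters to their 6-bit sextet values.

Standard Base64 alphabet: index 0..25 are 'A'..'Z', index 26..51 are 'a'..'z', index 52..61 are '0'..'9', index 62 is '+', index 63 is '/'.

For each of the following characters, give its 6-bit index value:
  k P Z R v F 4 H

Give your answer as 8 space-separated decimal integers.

Answer: 36 15 25 17 47 5 56 7

Derivation:
'k': a..z range, 26 + ord('k') − ord('a') = 36
'P': A..Z range, ord('P') − ord('A') = 15
'Z': A..Z range, ord('Z') − ord('A') = 25
'R': A..Z range, ord('R') − ord('A') = 17
'v': a..z range, 26 + ord('v') − ord('a') = 47
'F': A..Z range, ord('F') − ord('A') = 5
'4': 0..9 range, 52 + ord('4') − ord('0') = 56
'H': A..Z range, ord('H') − ord('A') = 7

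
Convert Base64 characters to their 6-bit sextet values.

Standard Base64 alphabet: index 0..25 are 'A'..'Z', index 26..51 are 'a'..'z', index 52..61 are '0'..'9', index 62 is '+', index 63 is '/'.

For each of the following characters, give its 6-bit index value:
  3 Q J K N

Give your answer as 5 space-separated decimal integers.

Answer: 55 16 9 10 13

Derivation:
'3': 0..9 range, 52 + ord('3') − ord('0') = 55
'Q': A..Z range, ord('Q') − ord('A') = 16
'J': A..Z range, ord('J') − ord('A') = 9
'K': A..Z range, ord('K') − ord('A') = 10
'N': A..Z range, ord('N') − ord('A') = 13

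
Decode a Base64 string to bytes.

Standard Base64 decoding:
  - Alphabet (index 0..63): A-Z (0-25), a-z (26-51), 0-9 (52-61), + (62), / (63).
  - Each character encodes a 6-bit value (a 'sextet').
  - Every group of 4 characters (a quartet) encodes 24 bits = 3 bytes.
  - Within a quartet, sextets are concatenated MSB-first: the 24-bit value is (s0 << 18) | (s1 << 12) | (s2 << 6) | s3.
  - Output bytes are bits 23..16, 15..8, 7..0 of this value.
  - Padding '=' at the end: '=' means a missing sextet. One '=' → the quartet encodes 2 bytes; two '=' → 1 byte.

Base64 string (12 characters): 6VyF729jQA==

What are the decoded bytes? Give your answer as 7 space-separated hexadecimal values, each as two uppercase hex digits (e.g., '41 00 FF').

After char 0 ('6'=58): chars_in_quartet=1 acc=0x3A bytes_emitted=0
After char 1 ('V'=21): chars_in_quartet=2 acc=0xE95 bytes_emitted=0
After char 2 ('y'=50): chars_in_quartet=3 acc=0x3A572 bytes_emitted=0
After char 3 ('F'=5): chars_in_quartet=4 acc=0xE95C85 -> emit E9 5C 85, reset; bytes_emitted=3
After char 4 ('7'=59): chars_in_quartet=1 acc=0x3B bytes_emitted=3
After char 5 ('2'=54): chars_in_quartet=2 acc=0xEF6 bytes_emitted=3
After char 6 ('9'=61): chars_in_quartet=3 acc=0x3BDBD bytes_emitted=3
After char 7 ('j'=35): chars_in_quartet=4 acc=0xEF6F63 -> emit EF 6F 63, reset; bytes_emitted=6
After char 8 ('Q'=16): chars_in_quartet=1 acc=0x10 bytes_emitted=6
After char 9 ('A'=0): chars_in_quartet=2 acc=0x400 bytes_emitted=6
Padding '==': partial quartet acc=0x400 -> emit 40; bytes_emitted=7

Answer: E9 5C 85 EF 6F 63 40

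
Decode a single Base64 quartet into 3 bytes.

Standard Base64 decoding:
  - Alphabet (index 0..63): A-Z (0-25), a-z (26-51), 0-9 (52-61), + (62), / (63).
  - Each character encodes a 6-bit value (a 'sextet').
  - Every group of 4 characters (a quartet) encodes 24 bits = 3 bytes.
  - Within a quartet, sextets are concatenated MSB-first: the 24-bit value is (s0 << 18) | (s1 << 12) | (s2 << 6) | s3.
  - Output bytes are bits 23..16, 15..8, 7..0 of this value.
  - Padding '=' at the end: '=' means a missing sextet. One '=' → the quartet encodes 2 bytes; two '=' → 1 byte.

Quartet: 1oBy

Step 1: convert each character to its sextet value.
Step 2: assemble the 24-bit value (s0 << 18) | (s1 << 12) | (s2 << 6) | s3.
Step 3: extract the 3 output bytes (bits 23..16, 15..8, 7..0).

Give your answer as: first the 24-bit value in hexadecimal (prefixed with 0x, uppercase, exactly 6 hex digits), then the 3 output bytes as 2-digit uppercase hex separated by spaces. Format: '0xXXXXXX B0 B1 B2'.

Sextets: 1=53, o=40, B=1, y=50
24-bit: (53<<18) | (40<<12) | (1<<6) | 50
      = 0xD40000 | 0x028000 | 0x000040 | 0x000032
      = 0xD68072
Bytes: (v>>16)&0xFF=D6, (v>>8)&0xFF=80, v&0xFF=72

Answer: 0xD68072 D6 80 72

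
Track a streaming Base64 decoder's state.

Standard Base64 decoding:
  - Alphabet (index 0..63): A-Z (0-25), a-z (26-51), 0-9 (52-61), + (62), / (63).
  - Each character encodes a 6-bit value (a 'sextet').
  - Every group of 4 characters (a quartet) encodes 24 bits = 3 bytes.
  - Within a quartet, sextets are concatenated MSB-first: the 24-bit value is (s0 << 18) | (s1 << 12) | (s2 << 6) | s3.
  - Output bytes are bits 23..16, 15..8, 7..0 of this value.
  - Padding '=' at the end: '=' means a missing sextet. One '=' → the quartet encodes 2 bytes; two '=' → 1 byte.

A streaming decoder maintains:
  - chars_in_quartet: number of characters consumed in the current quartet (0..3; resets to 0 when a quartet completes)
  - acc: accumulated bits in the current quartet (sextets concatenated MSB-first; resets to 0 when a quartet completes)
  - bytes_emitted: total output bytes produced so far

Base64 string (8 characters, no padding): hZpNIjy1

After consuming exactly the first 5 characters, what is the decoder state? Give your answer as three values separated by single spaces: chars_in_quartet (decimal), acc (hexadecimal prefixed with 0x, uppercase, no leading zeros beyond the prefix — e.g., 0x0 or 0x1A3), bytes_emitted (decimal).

Answer: 1 0x8 3

Derivation:
After char 0 ('h'=33): chars_in_quartet=1 acc=0x21 bytes_emitted=0
After char 1 ('Z'=25): chars_in_quartet=2 acc=0x859 bytes_emitted=0
After char 2 ('p'=41): chars_in_quartet=3 acc=0x21669 bytes_emitted=0
After char 3 ('N'=13): chars_in_quartet=4 acc=0x859A4D -> emit 85 9A 4D, reset; bytes_emitted=3
After char 4 ('I'=8): chars_in_quartet=1 acc=0x8 bytes_emitted=3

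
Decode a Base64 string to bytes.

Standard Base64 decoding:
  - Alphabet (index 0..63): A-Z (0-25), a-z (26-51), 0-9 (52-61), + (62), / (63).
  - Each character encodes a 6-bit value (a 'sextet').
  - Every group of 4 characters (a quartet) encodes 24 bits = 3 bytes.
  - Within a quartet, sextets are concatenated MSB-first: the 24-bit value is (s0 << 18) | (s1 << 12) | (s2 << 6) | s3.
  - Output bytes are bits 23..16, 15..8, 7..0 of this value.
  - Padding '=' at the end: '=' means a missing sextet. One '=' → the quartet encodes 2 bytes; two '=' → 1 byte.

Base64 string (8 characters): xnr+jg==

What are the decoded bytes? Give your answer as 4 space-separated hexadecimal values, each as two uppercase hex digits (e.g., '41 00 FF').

After char 0 ('x'=49): chars_in_quartet=1 acc=0x31 bytes_emitted=0
After char 1 ('n'=39): chars_in_quartet=2 acc=0xC67 bytes_emitted=0
After char 2 ('r'=43): chars_in_quartet=3 acc=0x319EB bytes_emitted=0
After char 3 ('+'=62): chars_in_quartet=4 acc=0xC67AFE -> emit C6 7A FE, reset; bytes_emitted=3
After char 4 ('j'=35): chars_in_quartet=1 acc=0x23 bytes_emitted=3
After char 5 ('g'=32): chars_in_quartet=2 acc=0x8E0 bytes_emitted=3
Padding '==': partial quartet acc=0x8E0 -> emit 8E; bytes_emitted=4

Answer: C6 7A FE 8E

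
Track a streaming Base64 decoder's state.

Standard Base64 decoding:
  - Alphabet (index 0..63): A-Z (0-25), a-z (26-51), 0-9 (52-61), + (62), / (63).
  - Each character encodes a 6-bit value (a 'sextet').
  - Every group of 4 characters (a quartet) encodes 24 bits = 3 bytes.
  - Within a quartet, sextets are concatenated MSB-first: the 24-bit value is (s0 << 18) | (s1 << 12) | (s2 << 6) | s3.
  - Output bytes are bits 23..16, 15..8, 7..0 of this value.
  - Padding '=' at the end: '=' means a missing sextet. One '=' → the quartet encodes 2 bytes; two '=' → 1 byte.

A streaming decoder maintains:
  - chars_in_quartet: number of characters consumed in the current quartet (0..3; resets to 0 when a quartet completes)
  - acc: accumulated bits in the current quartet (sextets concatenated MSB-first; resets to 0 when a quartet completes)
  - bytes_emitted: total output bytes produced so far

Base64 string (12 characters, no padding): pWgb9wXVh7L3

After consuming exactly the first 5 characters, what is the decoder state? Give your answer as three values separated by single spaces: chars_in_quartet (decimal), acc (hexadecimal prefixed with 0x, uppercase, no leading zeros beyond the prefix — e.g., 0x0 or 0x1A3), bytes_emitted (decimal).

After char 0 ('p'=41): chars_in_quartet=1 acc=0x29 bytes_emitted=0
After char 1 ('W'=22): chars_in_quartet=2 acc=0xA56 bytes_emitted=0
After char 2 ('g'=32): chars_in_quartet=3 acc=0x295A0 bytes_emitted=0
After char 3 ('b'=27): chars_in_quartet=4 acc=0xA5681B -> emit A5 68 1B, reset; bytes_emitted=3
After char 4 ('9'=61): chars_in_quartet=1 acc=0x3D bytes_emitted=3

Answer: 1 0x3D 3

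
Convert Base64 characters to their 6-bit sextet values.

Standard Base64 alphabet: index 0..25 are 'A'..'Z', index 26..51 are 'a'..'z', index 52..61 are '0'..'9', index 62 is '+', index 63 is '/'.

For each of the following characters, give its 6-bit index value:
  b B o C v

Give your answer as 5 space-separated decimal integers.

Answer: 27 1 40 2 47

Derivation:
'b': a..z range, 26 + ord('b') − ord('a') = 27
'B': A..Z range, ord('B') − ord('A') = 1
'o': a..z range, 26 + ord('o') − ord('a') = 40
'C': A..Z range, ord('C') − ord('A') = 2
'v': a..z range, 26 + ord('v') − ord('a') = 47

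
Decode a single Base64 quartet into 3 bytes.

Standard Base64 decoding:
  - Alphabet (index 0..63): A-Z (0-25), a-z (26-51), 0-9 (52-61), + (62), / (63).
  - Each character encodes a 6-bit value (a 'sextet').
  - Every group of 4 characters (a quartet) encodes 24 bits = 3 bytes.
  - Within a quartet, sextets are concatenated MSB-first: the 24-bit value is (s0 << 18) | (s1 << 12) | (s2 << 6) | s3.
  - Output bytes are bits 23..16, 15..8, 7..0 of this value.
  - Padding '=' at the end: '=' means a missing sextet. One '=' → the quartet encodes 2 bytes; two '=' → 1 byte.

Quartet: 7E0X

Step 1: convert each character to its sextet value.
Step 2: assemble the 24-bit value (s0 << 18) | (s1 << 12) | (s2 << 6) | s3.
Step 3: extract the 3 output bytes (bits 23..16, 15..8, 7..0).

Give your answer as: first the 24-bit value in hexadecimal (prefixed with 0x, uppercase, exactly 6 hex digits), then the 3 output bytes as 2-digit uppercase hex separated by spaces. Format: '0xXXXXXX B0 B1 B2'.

Answer: 0xEC4D17 EC 4D 17

Derivation:
Sextets: 7=59, E=4, 0=52, X=23
24-bit: (59<<18) | (4<<12) | (52<<6) | 23
      = 0xEC0000 | 0x004000 | 0x000D00 | 0x000017
      = 0xEC4D17
Bytes: (v>>16)&0xFF=EC, (v>>8)&0xFF=4D, v&0xFF=17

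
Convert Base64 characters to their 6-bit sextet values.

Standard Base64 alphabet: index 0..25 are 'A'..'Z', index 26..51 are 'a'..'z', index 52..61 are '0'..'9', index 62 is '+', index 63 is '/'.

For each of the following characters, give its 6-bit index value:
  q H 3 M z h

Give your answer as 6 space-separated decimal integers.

Answer: 42 7 55 12 51 33

Derivation:
'q': a..z range, 26 + ord('q') − ord('a') = 42
'H': A..Z range, ord('H') − ord('A') = 7
'3': 0..9 range, 52 + ord('3') − ord('0') = 55
'M': A..Z range, ord('M') − ord('A') = 12
'z': a..z range, 26 + ord('z') − ord('a') = 51
'h': a..z range, 26 + ord('h') − ord('a') = 33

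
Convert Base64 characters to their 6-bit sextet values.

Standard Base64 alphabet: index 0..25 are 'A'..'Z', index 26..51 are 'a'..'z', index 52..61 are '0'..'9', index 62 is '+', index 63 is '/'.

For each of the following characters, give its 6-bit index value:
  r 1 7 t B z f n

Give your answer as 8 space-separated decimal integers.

'r': a..z range, 26 + ord('r') − ord('a') = 43
'1': 0..9 range, 52 + ord('1') − ord('0') = 53
'7': 0..9 range, 52 + ord('7') − ord('0') = 59
't': a..z range, 26 + ord('t') − ord('a') = 45
'B': A..Z range, ord('B') − ord('A') = 1
'z': a..z range, 26 + ord('z') − ord('a') = 51
'f': a..z range, 26 + ord('f') − ord('a') = 31
'n': a..z range, 26 + ord('n') − ord('a') = 39

Answer: 43 53 59 45 1 51 31 39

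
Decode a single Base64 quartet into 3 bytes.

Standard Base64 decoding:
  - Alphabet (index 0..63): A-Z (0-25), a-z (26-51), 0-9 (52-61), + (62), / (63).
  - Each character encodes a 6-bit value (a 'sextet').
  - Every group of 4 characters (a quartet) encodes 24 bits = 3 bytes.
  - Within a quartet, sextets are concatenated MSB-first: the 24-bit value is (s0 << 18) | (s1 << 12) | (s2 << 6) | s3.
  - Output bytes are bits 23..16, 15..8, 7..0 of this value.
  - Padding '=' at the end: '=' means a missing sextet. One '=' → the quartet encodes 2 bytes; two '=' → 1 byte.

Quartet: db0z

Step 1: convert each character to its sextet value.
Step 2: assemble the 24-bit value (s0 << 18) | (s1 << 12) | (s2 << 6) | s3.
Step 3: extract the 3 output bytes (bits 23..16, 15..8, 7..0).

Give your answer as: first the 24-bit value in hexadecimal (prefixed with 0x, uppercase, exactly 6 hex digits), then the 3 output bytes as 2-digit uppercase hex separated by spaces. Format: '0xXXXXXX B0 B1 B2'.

Answer: 0x75BD33 75 BD 33

Derivation:
Sextets: d=29, b=27, 0=52, z=51
24-bit: (29<<18) | (27<<12) | (52<<6) | 51
      = 0x740000 | 0x01B000 | 0x000D00 | 0x000033
      = 0x75BD33
Bytes: (v>>16)&0xFF=75, (v>>8)&0xFF=BD, v&0xFF=33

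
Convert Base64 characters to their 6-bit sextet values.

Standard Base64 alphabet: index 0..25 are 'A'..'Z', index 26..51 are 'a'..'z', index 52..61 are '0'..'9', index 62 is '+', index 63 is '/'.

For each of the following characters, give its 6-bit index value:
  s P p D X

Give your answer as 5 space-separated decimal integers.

Answer: 44 15 41 3 23

Derivation:
's': a..z range, 26 + ord('s') − ord('a') = 44
'P': A..Z range, ord('P') − ord('A') = 15
'p': a..z range, 26 + ord('p') − ord('a') = 41
'D': A..Z range, ord('D') − ord('A') = 3
'X': A..Z range, ord('X') − ord('A') = 23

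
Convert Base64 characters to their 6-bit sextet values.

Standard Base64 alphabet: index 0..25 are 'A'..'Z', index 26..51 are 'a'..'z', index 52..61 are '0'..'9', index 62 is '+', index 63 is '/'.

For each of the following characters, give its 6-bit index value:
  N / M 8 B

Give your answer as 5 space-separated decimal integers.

'N': A..Z range, ord('N') − ord('A') = 13
'/': index 63
'M': A..Z range, ord('M') − ord('A') = 12
'8': 0..9 range, 52 + ord('8') − ord('0') = 60
'B': A..Z range, ord('B') − ord('A') = 1

Answer: 13 63 12 60 1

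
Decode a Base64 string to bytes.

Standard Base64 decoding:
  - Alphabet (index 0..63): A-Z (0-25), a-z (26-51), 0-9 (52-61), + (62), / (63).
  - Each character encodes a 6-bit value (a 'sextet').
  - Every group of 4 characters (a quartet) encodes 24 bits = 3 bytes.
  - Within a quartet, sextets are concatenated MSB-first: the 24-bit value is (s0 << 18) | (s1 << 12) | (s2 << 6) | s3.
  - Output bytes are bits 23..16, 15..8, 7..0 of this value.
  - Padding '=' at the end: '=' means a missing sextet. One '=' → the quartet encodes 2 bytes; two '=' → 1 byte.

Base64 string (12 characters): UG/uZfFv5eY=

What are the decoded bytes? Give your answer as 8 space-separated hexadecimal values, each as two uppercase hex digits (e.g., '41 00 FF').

After char 0 ('U'=20): chars_in_quartet=1 acc=0x14 bytes_emitted=0
After char 1 ('G'=6): chars_in_quartet=2 acc=0x506 bytes_emitted=0
After char 2 ('/'=63): chars_in_quartet=3 acc=0x141BF bytes_emitted=0
After char 3 ('u'=46): chars_in_quartet=4 acc=0x506FEE -> emit 50 6F EE, reset; bytes_emitted=3
After char 4 ('Z'=25): chars_in_quartet=1 acc=0x19 bytes_emitted=3
After char 5 ('f'=31): chars_in_quartet=2 acc=0x65F bytes_emitted=3
After char 6 ('F'=5): chars_in_quartet=3 acc=0x197C5 bytes_emitted=3
After char 7 ('v'=47): chars_in_quartet=4 acc=0x65F16F -> emit 65 F1 6F, reset; bytes_emitted=6
After char 8 ('5'=57): chars_in_quartet=1 acc=0x39 bytes_emitted=6
After char 9 ('e'=30): chars_in_quartet=2 acc=0xE5E bytes_emitted=6
After char 10 ('Y'=24): chars_in_quartet=3 acc=0x39798 bytes_emitted=6
Padding '=': partial quartet acc=0x39798 -> emit E5 E6; bytes_emitted=8

Answer: 50 6F EE 65 F1 6F E5 E6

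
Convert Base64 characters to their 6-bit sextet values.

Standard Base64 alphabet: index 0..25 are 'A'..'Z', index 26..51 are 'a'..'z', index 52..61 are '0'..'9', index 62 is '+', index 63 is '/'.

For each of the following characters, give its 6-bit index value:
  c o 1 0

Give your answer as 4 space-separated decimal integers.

Answer: 28 40 53 52

Derivation:
'c': a..z range, 26 + ord('c') − ord('a') = 28
'o': a..z range, 26 + ord('o') − ord('a') = 40
'1': 0..9 range, 52 + ord('1') − ord('0') = 53
'0': 0..9 range, 52 + ord('0') − ord('0') = 52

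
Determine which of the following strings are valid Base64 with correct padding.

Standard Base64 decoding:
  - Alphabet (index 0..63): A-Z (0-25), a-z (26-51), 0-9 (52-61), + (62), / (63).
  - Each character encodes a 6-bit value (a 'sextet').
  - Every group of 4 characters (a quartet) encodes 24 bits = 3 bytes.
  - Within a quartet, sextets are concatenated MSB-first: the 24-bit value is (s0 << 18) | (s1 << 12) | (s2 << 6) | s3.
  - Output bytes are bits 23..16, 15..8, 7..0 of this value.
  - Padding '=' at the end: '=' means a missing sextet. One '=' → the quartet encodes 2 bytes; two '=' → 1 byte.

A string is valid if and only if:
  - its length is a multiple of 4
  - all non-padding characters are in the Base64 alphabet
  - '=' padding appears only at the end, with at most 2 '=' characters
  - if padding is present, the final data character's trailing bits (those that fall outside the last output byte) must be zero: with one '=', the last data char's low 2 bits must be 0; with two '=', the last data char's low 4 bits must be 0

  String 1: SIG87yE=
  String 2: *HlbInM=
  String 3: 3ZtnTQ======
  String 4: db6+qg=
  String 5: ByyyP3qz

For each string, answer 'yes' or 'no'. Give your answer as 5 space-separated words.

String 1: 'SIG87yE=' → valid
String 2: '*HlbInM=' → invalid (bad char(s): ['*'])
String 3: '3ZtnTQ======' → invalid (6 pad chars (max 2))
String 4: 'db6+qg=' → invalid (len=7 not mult of 4)
String 5: 'ByyyP3qz' → valid

Answer: yes no no no yes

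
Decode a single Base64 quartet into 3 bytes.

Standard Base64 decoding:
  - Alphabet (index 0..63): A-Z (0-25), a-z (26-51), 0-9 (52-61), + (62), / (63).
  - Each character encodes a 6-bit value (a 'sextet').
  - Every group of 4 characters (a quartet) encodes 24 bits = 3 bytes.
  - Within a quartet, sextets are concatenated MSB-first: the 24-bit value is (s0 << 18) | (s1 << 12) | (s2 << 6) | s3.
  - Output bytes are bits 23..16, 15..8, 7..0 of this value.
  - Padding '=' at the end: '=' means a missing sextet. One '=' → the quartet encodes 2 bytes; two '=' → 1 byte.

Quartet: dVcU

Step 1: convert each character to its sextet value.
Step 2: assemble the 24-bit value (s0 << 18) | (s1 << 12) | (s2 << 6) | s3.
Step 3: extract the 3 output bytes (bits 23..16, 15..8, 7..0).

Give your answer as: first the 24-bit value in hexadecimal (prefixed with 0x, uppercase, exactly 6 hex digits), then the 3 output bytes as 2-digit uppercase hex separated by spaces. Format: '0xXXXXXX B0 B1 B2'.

Answer: 0x755714 75 57 14

Derivation:
Sextets: d=29, V=21, c=28, U=20
24-bit: (29<<18) | (21<<12) | (28<<6) | 20
      = 0x740000 | 0x015000 | 0x000700 | 0x000014
      = 0x755714
Bytes: (v>>16)&0xFF=75, (v>>8)&0xFF=57, v&0xFF=14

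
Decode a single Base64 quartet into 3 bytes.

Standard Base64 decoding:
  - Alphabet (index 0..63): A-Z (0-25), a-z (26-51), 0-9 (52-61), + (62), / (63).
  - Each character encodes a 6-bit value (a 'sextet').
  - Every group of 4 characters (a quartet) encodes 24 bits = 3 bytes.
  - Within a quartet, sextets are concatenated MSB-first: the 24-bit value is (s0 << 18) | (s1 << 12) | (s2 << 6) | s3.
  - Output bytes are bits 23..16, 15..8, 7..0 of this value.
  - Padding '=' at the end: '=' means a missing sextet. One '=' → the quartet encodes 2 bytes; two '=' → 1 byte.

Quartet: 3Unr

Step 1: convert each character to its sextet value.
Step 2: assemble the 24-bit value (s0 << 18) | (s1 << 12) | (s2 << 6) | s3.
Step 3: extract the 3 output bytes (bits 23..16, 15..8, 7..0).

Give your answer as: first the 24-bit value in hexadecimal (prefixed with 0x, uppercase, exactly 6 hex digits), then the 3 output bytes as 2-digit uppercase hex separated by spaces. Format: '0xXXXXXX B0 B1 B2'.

Sextets: 3=55, U=20, n=39, r=43
24-bit: (55<<18) | (20<<12) | (39<<6) | 43
      = 0xDC0000 | 0x014000 | 0x0009C0 | 0x00002B
      = 0xDD49EB
Bytes: (v>>16)&0xFF=DD, (v>>8)&0xFF=49, v&0xFF=EB

Answer: 0xDD49EB DD 49 EB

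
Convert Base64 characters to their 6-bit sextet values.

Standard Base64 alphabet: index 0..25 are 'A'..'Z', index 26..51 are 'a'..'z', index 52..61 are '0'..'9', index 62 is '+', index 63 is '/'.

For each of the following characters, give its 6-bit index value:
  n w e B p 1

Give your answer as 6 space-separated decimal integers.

Answer: 39 48 30 1 41 53

Derivation:
'n': a..z range, 26 + ord('n') − ord('a') = 39
'w': a..z range, 26 + ord('w') − ord('a') = 48
'e': a..z range, 26 + ord('e') − ord('a') = 30
'B': A..Z range, ord('B') − ord('A') = 1
'p': a..z range, 26 + ord('p') − ord('a') = 41
'1': 0..9 range, 52 + ord('1') − ord('0') = 53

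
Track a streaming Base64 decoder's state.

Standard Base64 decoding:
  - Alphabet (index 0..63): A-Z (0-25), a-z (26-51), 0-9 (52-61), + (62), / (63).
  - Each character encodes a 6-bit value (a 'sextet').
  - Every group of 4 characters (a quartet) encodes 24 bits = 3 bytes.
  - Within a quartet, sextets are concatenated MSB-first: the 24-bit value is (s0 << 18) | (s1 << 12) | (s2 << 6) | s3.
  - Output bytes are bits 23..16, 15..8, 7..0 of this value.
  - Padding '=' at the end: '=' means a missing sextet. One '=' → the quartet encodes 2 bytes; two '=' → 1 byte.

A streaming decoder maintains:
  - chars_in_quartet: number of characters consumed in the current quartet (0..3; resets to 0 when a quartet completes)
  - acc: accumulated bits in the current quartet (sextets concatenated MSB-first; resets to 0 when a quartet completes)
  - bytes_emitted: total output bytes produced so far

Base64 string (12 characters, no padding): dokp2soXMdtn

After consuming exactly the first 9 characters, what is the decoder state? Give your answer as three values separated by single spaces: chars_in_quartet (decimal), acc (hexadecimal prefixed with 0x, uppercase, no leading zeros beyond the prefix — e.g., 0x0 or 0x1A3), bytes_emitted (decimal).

Answer: 1 0xC 6

Derivation:
After char 0 ('d'=29): chars_in_quartet=1 acc=0x1D bytes_emitted=0
After char 1 ('o'=40): chars_in_quartet=2 acc=0x768 bytes_emitted=0
After char 2 ('k'=36): chars_in_quartet=3 acc=0x1DA24 bytes_emitted=0
After char 3 ('p'=41): chars_in_quartet=4 acc=0x768929 -> emit 76 89 29, reset; bytes_emitted=3
After char 4 ('2'=54): chars_in_quartet=1 acc=0x36 bytes_emitted=3
After char 5 ('s'=44): chars_in_quartet=2 acc=0xDAC bytes_emitted=3
After char 6 ('o'=40): chars_in_quartet=3 acc=0x36B28 bytes_emitted=3
After char 7 ('X'=23): chars_in_quartet=4 acc=0xDACA17 -> emit DA CA 17, reset; bytes_emitted=6
After char 8 ('M'=12): chars_in_quartet=1 acc=0xC bytes_emitted=6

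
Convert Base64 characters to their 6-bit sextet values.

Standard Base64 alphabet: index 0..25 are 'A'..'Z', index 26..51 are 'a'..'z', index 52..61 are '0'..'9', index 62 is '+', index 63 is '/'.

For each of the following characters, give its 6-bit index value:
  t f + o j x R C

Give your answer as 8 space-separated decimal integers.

't': a..z range, 26 + ord('t') − ord('a') = 45
'f': a..z range, 26 + ord('f') − ord('a') = 31
'+': index 62
'o': a..z range, 26 + ord('o') − ord('a') = 40
'j': a..z range, 26 + ord('j') − ord('a') = 35
'x': a..z range, 26 + ord('x') − ord('a') = 49
'R': A..Z range, ord('R') − ord('A') = 17
'C': A..Z range, ord('C') − ord('A') = 2

Answer: 45 31 62 40 35 49 17 2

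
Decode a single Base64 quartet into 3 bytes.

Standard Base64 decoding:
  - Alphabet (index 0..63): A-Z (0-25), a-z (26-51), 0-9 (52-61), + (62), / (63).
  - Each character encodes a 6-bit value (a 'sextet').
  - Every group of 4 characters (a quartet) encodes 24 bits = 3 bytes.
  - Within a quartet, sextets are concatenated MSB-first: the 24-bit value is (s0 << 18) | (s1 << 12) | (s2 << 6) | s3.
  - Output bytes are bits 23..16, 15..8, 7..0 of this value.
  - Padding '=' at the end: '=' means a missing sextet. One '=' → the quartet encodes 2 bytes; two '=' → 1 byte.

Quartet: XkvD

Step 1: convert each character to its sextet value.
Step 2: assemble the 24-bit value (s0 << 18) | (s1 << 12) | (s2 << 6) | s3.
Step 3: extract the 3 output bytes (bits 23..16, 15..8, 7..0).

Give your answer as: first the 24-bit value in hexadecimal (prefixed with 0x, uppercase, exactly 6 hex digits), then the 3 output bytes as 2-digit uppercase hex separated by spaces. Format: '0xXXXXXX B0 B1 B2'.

Answer: 0x5E4BC3 5E 4B C3

Derivation:
Sextets: X=23, k=36, v=47, D=3
24-bit: (23<<18) | (36<<12) | (47<<6) | 3
      = 0x5C0000 | 0x024000 | 0x000BC0 | 0x000003
      = 0x5E4BC3
Bytes: (v>>16)&0xFF=5E, (v>>8)&0xFF=4B, v&0xFF=C3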